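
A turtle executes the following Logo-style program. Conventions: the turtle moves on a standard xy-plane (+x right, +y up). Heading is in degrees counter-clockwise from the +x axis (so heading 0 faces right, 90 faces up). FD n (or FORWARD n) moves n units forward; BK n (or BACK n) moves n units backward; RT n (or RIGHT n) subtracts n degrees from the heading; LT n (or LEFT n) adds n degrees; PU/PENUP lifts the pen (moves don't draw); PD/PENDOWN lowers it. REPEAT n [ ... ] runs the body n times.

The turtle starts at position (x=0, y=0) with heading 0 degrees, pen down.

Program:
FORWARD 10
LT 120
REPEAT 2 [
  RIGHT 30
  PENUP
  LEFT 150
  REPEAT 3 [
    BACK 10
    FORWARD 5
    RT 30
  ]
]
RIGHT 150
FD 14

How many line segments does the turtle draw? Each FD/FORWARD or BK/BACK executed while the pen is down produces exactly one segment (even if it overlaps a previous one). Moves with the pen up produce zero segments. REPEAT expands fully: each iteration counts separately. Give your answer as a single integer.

Answer: 1

Derivation:
Executing turtle program step by step:
Start: pos=(0,0), heading=0, pen down
FD 10: (0,0) -> (10,0) [heading=0, draw]
LT 120: heading 0 -> 120
REPEAT 2 [
  -- iteration 1/2 --
  RT 30: heading 120 -> 90
  PU: pen up
  LT 150: heading 90 -> 240
  REPEAT 3 [
    -- iteration 1/3 --
    BK 10: (10,0) -> (15,8.66) [heading=240, move]
    FD 5: (15,8.66) -> (12.5,4.33) [heading=240, move]
    RT 30: heading 240 -> 210
    -- iteration 2/3 --
    BK 10: (12.5,4.33) -> (21.16,9.33) [heading=210, move]
    FD 5: (21.16,9.33) -> (16.83,6.83) [heading=210, move]
    RT 30: heading 210 -> 180
    -- iteration 3/3 --
    BK 10: (16.83,6.83) -> (26.83,6.83) [heading=180, move]
    FD 5: (26.83,6.83) -> (21.83,6.83) [heading=180, move]
    RT 30: heading 180 -> 150
  ]
  -- iteration 2/2 --
  RT 30: heading 150 -> 120
  PU: pen up
  LT 150: heading 120 -> 270
  REPEAT 3 [
    -- iteration 1/3 --
    BK 10: (21.83,6.83) -> (21.83,16.83) [heading=270, move]
    FD 5: (21.83,16.83) -> (21.83,11.83) [heading=270, move]
    RT 30: heading 270 -> 240
    -- iteration 2/3 --
    BK 10: (21.83,11.83) -> (26.83,20.49) [heading=240, move]
    FD 5: (26.83,20.49) -> (24.33,16.16) [heading=240, move]
    RT 30: heading 240 -> 210
    -- iteration 3/3 --
    BK 10: (24.33,16.16) -> (32.99,21.16) [heading=210, move]
    FD 5: (32.99,21.16) -> (28.66,18.66) [heading=210, move]
    RT 30: heading 210 -> 180
  ]
]
RT 150: heading 180 -> 30
FD 14: (28.66,18.66) -> (40.785,25.66) [heading=30, move]
Final: pos=(40.785,25.66), heading=30, 1 segment(s) drawn
Segments drawn: 1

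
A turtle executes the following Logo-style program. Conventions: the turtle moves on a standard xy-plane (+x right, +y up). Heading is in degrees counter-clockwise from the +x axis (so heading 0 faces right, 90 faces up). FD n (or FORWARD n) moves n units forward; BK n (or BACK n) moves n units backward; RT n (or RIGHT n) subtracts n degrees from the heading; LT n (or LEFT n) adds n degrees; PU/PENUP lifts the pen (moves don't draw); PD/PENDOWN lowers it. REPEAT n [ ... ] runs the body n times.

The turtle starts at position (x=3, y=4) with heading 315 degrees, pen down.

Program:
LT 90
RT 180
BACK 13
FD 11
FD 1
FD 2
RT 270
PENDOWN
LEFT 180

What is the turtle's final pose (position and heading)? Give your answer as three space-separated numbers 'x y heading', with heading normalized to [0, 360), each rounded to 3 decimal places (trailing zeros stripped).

Executing turtle program step by step:
Start: pos=(3,4), heading=315, pen down
LT 90: heading 315 -> 45
RT 180: heading 45 -> 225
BK 13: (3,4) -> (12.192,13.192) [heading=225, draw]
FD 11: (12.192,13.192) -> (4.414,5.414) [heading=225, draw]
FD 1: (4.414,5.414) -> (3.707,4.707) [heading=225, draw]
FD 2: (3.707,4.707) -> (2.293,3.293) [heading=225, draw]
RT 270: heading 225 -> 315
PD: pen down
LT 180: heading 315 -> 135
Final: pos=(2.293,3.293), heading=135, 4 segment(s) drawn

Answer: 2.293 3.293 135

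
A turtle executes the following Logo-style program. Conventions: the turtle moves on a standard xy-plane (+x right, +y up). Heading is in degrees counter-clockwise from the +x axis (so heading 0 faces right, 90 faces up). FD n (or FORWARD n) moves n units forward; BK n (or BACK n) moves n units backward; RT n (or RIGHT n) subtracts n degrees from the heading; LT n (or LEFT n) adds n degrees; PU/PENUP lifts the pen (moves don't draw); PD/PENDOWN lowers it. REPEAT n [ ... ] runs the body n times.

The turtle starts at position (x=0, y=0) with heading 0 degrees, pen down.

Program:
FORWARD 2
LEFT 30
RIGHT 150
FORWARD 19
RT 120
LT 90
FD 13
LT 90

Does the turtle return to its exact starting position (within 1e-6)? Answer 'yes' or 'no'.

Executing turtle program step by step:
Start: pos=(0,0), heading=0, pen down
FD 2: (0,0) -> (2,0) [heading=0, draw]
LT 30: heading 0 -> 30
RT 150: heading 30 -> 240
FD 19: (2,0) -> (-7.5,-16.454) [heading=240, draw]
RT 120: heading 240 -> 120
LT 90: heading 120 -> 210
FD 13: (-7.5,-16.454) -> (-18.758,-22.954) [heading=210, draw]
LT 90: heading 210 -> 300
Final: pos=(-18.758,-22.954), heading=300, 3 segment(s) drawn

Start position: (0, 0)
Final position: (-18.758, -22.954)
Distance = 29.644; >= 1e-6 -> NOT closed

Answer: no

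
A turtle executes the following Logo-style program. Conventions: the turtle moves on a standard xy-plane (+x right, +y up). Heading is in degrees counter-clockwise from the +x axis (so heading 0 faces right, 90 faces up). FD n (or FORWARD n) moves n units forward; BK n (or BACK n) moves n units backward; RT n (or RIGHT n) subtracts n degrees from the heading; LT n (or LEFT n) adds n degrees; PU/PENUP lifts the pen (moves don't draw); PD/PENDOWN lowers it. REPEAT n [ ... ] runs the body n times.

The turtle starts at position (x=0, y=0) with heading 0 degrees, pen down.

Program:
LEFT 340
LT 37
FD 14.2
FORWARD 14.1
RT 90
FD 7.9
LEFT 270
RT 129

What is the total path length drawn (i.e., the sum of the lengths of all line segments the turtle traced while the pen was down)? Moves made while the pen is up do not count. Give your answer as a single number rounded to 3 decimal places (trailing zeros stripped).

Executing turtle program step by step:
Start: pos=(0,0), heading=0, pen down
LT 340: heading 0 -> 340
LT 37: heading 340 -> 17
FD 14.2: (0,0) -> (13.58,4.152) [heading=17, draw]
FD 14.1: (13.58,4.152) -> (27.063,8.274) [heading=17, draw]
RT 90: heading 17 -> 287
FD 7.9: (27.063,8.274) -> (29.373,0.719) [heading=287, draw]
LT 270: heading 287 -> 197
RT 129: heading 197 -> 68
Final: pos=(29.373,0.719), heading=68, 3 segment(s) drawn

Segment lengths:
  seg 1: (0,0) -> (13.58,4.152), length = 14.2
  seg 2: (13.58,4.152) -> (27.063,8.274), length = 14.1
  seg 3: (27.063,8.274) -> (29.373,0.719), length = 7.9
Total = 36.2

Answer: 36.2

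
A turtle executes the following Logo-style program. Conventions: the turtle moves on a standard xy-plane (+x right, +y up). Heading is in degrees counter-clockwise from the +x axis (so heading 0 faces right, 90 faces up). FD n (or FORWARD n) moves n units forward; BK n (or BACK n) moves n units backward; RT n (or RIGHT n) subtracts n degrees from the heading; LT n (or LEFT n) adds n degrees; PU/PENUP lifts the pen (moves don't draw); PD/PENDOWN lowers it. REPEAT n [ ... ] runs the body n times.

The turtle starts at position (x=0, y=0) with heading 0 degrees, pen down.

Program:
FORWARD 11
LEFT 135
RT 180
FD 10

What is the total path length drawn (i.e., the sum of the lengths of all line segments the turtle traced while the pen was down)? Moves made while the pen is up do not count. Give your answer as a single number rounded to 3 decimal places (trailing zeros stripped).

Answer: 21

Derivation:
Executing turtle program step by step:
Start: pos=(0,0), heading=0, pen down
FD 11: (0,0) -> (11,0) [heading=0, draw]
LT 135: heading 0 -> 135
RT 180: heading 135 -> 315
FD 10: (11,0) -> (18.071,-7.071) [heading=315, draw]
Final: pos=(18.071,-7.071), heading=315, 2 segment(s) drawn

Segment lengths:
  seg 1: (0,0) -> (11,0), length = 11
  seg 2: (11,0) -> (18.071,-7.071), length = 10
Total = 21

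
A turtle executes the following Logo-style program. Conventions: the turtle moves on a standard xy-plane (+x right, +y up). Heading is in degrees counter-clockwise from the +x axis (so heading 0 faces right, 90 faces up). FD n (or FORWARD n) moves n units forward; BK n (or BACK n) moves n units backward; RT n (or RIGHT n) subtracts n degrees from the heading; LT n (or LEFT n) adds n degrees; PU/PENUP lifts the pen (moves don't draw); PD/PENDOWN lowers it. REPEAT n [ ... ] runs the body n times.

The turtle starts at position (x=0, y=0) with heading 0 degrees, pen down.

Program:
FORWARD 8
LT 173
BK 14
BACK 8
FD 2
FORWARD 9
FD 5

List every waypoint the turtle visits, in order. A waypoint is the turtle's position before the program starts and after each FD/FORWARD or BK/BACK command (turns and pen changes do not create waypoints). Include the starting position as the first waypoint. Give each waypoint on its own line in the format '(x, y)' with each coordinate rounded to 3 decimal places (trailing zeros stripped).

Answer: (0, 0)
(8, 0)
(21.896, -1.706)
(29.836, -2.681)
(27.851, -2.437)
(18.918, -1.341)
(13.955, -0.731)

Derivation:
Executing turtle program step by step:
Start: pos=(0,0), heading=0, pen down
FD 8: (0,0) -> (8,0) [heading=0, draw]
LT 173: heading 0 -> 173
BK 14: (8,0) -> (21.896,-1.706) [heading=173, draw]
BK 8: (21.896,-1.706) -> (29.836,-2.681) [heading=173, draw]
FD 2: (29.836,-2.681) -> (27.851,-2.437) [heading=173, draw]
FD 9: (27.851,-2.437) -> (18.918,-1.341) [heading=173, draw]
FD 5: (18.918,-1.341) -> (13.955,-0.731) [heading=173, draw]
Final: pos=(13.955,-0.731), heading=173, 6 segment(s) drawn
Waypoints (7 total):
(0, 0)
(8, 0)
(21.896, -1.706)
(29.836, -2.681)
(27.851, -2.437)
(18.918, -1.341)
(13.955, -0.731)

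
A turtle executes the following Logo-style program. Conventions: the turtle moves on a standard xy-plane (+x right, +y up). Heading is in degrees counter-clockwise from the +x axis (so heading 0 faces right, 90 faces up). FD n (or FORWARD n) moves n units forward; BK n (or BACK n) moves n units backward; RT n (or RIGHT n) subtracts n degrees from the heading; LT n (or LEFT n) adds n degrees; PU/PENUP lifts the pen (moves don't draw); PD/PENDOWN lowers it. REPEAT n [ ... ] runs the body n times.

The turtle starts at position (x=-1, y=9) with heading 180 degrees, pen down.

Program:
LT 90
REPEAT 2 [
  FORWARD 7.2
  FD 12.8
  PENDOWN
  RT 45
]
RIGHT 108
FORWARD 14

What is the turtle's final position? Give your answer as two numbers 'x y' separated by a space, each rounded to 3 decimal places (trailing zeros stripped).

Executing turtle program step by step:
Start: pos=(-1,9), heading=180, pen down
LT 90: heading 180 -> 270
REPEAT 2 [
  -- iteration 1/2 --
  FD 7.2: (-1,9) -> (-1,1.8) [heading=270, draw]
  FD 12.8: (-1,1.8) -> (-1,-11) [heading=270, draw]
  PD: pen down
  RT 45: heading 270 -> 225
  -- iteration 2/2 --
  FD 7.2: (-1,-11) -> (-6.091,-16.091) [heading=225, draw]
  FD 12.8: (-6.091,-16.091) -> (-15.142,-25.142) [heading=225, draw]
  PD: pen down
  RT 45: heading 225 -> 180
]
RT 108: heading 180 -> 72
FD 14: (-15.142,-25.142) -> (-10.816,-11.827) [heading=72, draw]
Final: pos=(-10.816,-11.827), heading=72, 5 segment(s) drawn

Answer: -10.816 -11.827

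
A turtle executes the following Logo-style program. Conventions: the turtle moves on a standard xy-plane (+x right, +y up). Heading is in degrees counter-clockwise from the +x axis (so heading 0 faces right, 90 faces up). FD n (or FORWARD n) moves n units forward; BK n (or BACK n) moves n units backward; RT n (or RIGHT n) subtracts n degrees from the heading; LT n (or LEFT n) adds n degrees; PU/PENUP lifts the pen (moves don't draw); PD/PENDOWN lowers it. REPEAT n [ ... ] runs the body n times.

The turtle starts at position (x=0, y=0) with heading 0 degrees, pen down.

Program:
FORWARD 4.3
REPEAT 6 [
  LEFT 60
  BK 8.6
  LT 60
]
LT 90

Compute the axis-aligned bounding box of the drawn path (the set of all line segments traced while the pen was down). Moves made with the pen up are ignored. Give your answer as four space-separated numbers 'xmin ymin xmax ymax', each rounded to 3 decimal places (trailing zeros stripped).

Executing turtle program step by step:
Start: pos=(0,0), heading=0, pen down
FD 4.3: (0,0) -> (4.3,0) [heading=0, draw]
REPEAT 6 [
  -- iteration 1/6 --
  LT 60: heading 0 -> 60
  BK 8.6: (4.3,0) -> (0,-7.448) [heading=60, draw]
  LT 60: heading 60 -> 120
  -- iteration 2/6 --
  LT 60: heading 120 -> 180
  BK 8.6: (0,-7.448) -> (8.6,-7.448) [heading=180, draw]
  LT 60: heading 180 -> 240
  -- iteration 3/6 --
  LT 60: heading 240 -> 300
  BK 8.6: (8.6,-7.448) -> (4.3,0) [heading=300, draw]
  LT 60: heading 300 -> 0
  -- iteration 4/6 --
  LT 60: heading 0 -> 60
  BK 8.6: (4.3,0) -> (0,-7.448) [heading=60, draw]
  LT 60: heading 60 -> 120
  -- iteration 5/6 --
  LT 60: heading 120 -> 180
  BK 8.6: (0,-7.448) -> (8.6,-7.448) [heading=180, draw]
  LT 60: heading 180 -> 240
  -- iteration 6/6 --
  LT 60: heading 240 -> 300
  BK 8.6: (8.6,-7.448) -> (4.3,0) [heading=300, draw]
  LT 60: heading 300 -> 0
]
LT 90: heading 0 -> 90
Final: pos=(4.3,0), heading=90, 7 segment(s) drawn

Segment endpoints: x in {0, 0, 4.3, 4.3, 4.3, 8.6, 8.6}, y in {-7.448, -7.448, -7.448, -7.448, 0, 0, 0}
xmin=0, ymin=-7.448, xmax=8.6, ymax=0

Answer: 0 -7.448 8.6 0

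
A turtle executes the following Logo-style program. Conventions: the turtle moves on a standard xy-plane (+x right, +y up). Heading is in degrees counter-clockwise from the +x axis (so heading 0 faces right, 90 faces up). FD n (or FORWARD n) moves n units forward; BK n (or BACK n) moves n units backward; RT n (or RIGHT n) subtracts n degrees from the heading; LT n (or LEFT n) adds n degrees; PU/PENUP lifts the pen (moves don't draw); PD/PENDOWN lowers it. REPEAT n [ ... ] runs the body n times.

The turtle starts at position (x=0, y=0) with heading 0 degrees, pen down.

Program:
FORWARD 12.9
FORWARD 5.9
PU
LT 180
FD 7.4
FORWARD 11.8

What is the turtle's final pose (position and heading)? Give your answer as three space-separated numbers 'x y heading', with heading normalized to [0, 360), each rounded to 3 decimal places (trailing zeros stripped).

Executing turtle program step by step:
Start: pos=(0,0), heading=0, pen down
FD 12.9: (0,0) -> (12.9,0) [heading=0, draw]
FD 5.9: (12.9,0) -> (18.8,0) [heading=0, draw]
PU: pen up
LT 180: heading 0 -> 180
FD 7.4: (18.8,0) -> (11.4,0) [heading=180, move]
FD 11.8: (11.4,0) -> (-0.4,0) [heading=180, move]
Final: pos=(-0.4,0), heading=180, 2 segment(s) drawn

Answer: -0.4 0 180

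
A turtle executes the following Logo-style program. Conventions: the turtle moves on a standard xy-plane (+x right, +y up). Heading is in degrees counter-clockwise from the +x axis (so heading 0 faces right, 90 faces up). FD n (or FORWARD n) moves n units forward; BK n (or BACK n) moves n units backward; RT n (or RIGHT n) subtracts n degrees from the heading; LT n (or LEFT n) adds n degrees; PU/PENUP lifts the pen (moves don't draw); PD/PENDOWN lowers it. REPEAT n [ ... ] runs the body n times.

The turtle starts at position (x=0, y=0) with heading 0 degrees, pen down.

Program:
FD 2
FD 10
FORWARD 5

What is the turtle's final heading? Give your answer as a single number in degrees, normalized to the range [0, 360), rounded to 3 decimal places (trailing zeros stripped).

Executing turtle program step by step:
Start: pos=(0,0), heading=0, pen down
FD 2: (0,0) -> (2,0) [heading=0, draw]
FD 10: (2,0) -> (12,0) [heading=0, draw]
FD 5: (12,0) -> (17,0) [heading=0, draw]
Final: pos=(17,0), heading=0, 3 segment(s) drawn

Answer: 0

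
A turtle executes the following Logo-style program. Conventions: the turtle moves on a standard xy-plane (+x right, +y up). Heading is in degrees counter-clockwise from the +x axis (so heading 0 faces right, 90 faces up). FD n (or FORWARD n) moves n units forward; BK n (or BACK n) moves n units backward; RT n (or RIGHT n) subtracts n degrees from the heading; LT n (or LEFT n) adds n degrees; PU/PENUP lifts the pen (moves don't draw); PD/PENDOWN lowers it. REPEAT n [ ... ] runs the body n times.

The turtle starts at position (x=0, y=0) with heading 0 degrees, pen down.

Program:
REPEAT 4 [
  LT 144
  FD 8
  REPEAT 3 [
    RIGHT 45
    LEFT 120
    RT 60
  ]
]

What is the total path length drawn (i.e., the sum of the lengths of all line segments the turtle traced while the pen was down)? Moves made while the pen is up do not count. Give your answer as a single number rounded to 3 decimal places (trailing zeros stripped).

Answer: 32

Derivation:
Executing turtle program step by step:
Start: pos=(0,0), heading=0, pen down
REPEAT 4 [
  -- iteration 1/4 --
  LT 144: heading 0 -> 144
  FD 8: (0,0) -> (-6.472,4.702) [heading=144, draw]
  REPEAT 3 [
    -- iteration 1/3 --
    RT 45: heading 144 -> 99
    LT 120: heading 99 -> 219
    RT 60: heading 219 -> 159
    -- iteration 2/3 --
    RT 45: heading 159 -> 114
    LT 120: heading 114 -> 234
    RT 60: heading 234 -> 174
    -- iteration 3/3 --
    RT 45: heading 174 -> 129
    LT 120: heading 129 -> 249
    RT 60: heading 249 -> 189
  ]
  -- iteration 2/4 --
  LT 144: heading 189 -> 333
  FD 8: (-6.472,4.702) -> (0.656,1.07) [heading=333, draw]
  REPEAT 3 [
    -- iteration 1/3 --
    RT 45: heading 333 -> 288
    LT 120: heading 288 -> 48
    RT 60: heading 48 -> 348
    -- iteration 2/3 --
    RT 45: heading 348 -> 303
    LT 120: heading 303 -> 63
    RT 60: heading 63 -> 3
    -- iteration 3/3 --
    RT 45: heading 3 -> 318
    LT 120: heading 318 -> 78
    RT 60: heading 78 -> 18
  ]
  -- iteration 3/4 --
  LT 144: heading 18 -> 162
  FD 8: (0.656,1.07) -> (-6.953,3.542) [heading=162, draw]
  REPEAT 3 [
    -- iteration 1/3 --
    RT 45: heading 162 -> 117
    LT 120: heading 117 -> 237
    RT 60: heading 237 -> 177
    -- iteration 2/3 --
    RT 45: heading 177 -> 132
    LT 120: heading 132 -> 252
    RT 60: heading 252 -> 192
    -- iteration 3/3 --
    RT 45: heading 192 -> 147
    LT 120: heading 147 -> 267
    RT 60: heading 267 -> 207
  ]
  -- iteration 4/4 --
  LT 144: heading 207 -> 351
  FD 8: (-6.953,3.542) -> (0.949,2.291) [heading=351, draw]
  REPEAT 3 [
    -- iteration 1/3 --
    RT 45: heading 351 -> 306
    LT 120: heading 306 -> 66
    RT 60: heading 66 -> 6
    -- iteration 2/3 --
    RT 45: heading 6 -> 321
    LT 120: heading 321 -> 81
    RT 60: heading 81 -> 21
    -- iteration 3/3 --
    RT 45: heading 21 -> 336
    LT 120: heading 336 -> 96
    RT 60: heading 96 -> 36
  ]
]
Final: pos=(0.949,2.291), heading=36, 4 segment(s) drawn

Segment lengths:
  seg 1: (0,0) -> (-6.472,4.702), length = 8
  seg 2: (-6.472,4.702) -> (0.656,1.07), length = 8
  seg 3: (0.656,1.07) -> (-6.953,3.542), length = 8
  seg 4: (-6.953,3.542) -> (0.949,2.291), length = 8
Total = 32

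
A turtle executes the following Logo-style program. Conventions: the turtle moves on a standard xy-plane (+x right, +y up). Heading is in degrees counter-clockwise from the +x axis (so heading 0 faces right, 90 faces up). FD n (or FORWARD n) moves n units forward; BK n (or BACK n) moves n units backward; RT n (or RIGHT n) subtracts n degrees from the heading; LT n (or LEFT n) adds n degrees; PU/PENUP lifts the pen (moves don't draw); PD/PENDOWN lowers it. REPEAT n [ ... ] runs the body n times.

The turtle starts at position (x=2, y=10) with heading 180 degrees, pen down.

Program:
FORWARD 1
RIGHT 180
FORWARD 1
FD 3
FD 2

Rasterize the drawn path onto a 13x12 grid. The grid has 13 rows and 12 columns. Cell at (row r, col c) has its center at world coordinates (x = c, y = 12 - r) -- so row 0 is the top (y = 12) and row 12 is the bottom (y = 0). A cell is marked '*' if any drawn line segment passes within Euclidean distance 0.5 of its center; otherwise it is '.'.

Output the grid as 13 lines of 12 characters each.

Segment 0: (2,10) -> (1,10)
Segment 1: (1,10) -> (2,10)
Segment 2: (2,10) -> (5,10)
Segment 3: (5,10) -> (7,10)

Answer: ............
............
.*******....
............
............
............
............
............
............
............
............
............
............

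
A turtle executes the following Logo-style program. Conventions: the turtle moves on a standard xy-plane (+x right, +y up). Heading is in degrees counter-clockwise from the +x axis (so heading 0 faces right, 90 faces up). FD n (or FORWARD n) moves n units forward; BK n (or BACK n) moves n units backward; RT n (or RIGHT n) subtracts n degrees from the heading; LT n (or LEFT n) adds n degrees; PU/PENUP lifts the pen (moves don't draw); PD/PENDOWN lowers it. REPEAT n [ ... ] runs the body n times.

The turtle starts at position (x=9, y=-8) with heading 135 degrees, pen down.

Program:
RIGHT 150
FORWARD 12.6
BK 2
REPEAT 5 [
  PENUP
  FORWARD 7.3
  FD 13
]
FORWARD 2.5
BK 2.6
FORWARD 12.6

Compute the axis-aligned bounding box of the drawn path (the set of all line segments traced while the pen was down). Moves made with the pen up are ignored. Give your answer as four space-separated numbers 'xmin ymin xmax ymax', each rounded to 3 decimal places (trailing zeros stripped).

Executing turtle program step by step:
Start: pos=(9,-8), heading=135, pen down
RT 150: heading 135 -> 345
FD 12.6: (9,-8) -> (21.171,-11.261) [heading=345, draw]
BK 2: (21.171,-11.261) -> (19.239,-10.743) [heading=345, draw]
REPEAT 5 [
  -- iteration 1/5 --
  PU: pen up
  FD 7.3: (19.239,-10.743) -> (26.29,-12.633) [heading=345, move]
  FD 13: (26.29,-12.633) -> (38.847,-15.998) [heading=345, move]
  -- iteration 2/5 --
  PU: pen up
  FD 7.3: (38.847,-15.998) -> (45.898,-17.887) [heading=345, move]
  FD 13: (45.898,-17.887) -> (58.455,-21.252) [heading=345, move]
  -- iteration 3/5 --
  PU: pen up
  FD 7.3: (58.455,-21.252) -> (65.507,-23.141) [heading=345, move]
  FD 13: (65.507,-23.141) -> (78.064,-26.506) [heading=345, move]
  -- iteration 4/5 --
  PU: pen up
  FD 7.3: (78.064,-26.506) -> (85.115,-28.395) [heading=345, move]
  FD 13: (85.115,-28.395) -> (97.672,-31.76) [heading=345, move]
  -- iteration 5/5 --
  PU: pen up
  FD 7.3: (97.672,-31.76) -> (104.723,-33.649) [heading=345, move]
  FD 13: (104.723,-33.649) -> (117.28,-37.014) [heading=345, move]
]
FD 2.5: (117.28,-37.014) -> (119.695,-37.661) [heading=345, move]
BK 2.6: (119.695,-37.661) -> (117.184,-36.988) [heading=345, move]
FD 12.6: (117.184,-36.988) -> (129.354,-40.249) [heading=345, move]
Final: pos=(129.354,-40.249), heading=345, 2 segment(s) drawn

Segment endpoints: x in {9, 19.239, 21.171}, y in {-11.261, -10.743, -8}
xmin=9, ymin=-11.261, xmax=21.171, ymax=-8

Answer: 9 -11.261 21.171 -8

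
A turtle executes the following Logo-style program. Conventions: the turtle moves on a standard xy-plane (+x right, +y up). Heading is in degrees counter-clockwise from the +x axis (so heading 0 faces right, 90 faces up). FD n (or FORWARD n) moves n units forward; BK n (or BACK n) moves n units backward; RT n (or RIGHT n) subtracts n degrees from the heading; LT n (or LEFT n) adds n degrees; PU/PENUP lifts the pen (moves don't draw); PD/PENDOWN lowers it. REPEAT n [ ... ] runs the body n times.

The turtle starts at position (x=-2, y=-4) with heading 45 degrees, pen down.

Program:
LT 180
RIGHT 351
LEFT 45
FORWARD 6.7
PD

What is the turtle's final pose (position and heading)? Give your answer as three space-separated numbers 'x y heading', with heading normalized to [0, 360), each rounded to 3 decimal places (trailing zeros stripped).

Executing turtle program step by step:
Start: pos=(-2,-4), heading=45, pen down
LT 180: heading 45 -> 225
RT 351: heading 225 -> 234
LT 45: heading 234 -> 279
FD 6.7: (-2,-4) -> (-0.952,-10.618) [heading=279, draw]
PD: pen down
Final: pos=(-0.952,-10.618), heading=279, 1 segment(s) drawn

Answer: -0.952 -10.618 279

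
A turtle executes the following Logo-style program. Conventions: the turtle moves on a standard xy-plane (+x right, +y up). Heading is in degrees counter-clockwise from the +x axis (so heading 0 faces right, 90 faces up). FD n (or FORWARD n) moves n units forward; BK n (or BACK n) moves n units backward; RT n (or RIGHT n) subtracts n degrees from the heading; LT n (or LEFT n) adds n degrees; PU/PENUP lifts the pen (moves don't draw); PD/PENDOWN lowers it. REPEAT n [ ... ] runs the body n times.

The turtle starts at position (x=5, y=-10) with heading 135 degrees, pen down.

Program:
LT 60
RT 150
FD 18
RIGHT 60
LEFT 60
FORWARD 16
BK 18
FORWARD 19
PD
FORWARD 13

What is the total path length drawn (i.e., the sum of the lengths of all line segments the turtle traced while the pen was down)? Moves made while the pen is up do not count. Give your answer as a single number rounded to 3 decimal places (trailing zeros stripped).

Answer: 84

Derivation:
Executing turtle program step by step:
Start: pos=(5,-10), heading=135, pen down
LT 60: heading 135 -> 195
RT 150: heading 195 -> 45
FD 18: (5,-10) -> (17.728,2.728) [heading=45, draw]
RT 60: heading 45 -> 345
LT 60: heading 345 -> 45
FD 16: (17.728,2.728) -> (29.042,14.042) [heading=45, draw]
BK 18: (29.042,14.042) -> (16.314,1.314) [heading=45, draw]
FD 19: (16.314,1.314) -> (29.749,14.749) [heading=45, draw]
PD: pen down
FD 13: (29.749,14.749) -> (38.941,23.941) [heading=45, draw]
Final: pos=(38.941,23.941), heading=45, 5 segment(s) drawn

Segment lengths:
  seg 1: (5,-10) -> (17.728,2.728), length = 18
  seg 2: (17.728,2.728) -> (29.042,14.042), length = 16
  seg 3: (29.042,14.042) -> (16.314,1.314), length = 18
  seg 4: (16.314,1.314) -> (29.749,14.749), length = 19
  seg 5: (29.749,14.749) -> (38.941,23.941), length = 13
Total = 84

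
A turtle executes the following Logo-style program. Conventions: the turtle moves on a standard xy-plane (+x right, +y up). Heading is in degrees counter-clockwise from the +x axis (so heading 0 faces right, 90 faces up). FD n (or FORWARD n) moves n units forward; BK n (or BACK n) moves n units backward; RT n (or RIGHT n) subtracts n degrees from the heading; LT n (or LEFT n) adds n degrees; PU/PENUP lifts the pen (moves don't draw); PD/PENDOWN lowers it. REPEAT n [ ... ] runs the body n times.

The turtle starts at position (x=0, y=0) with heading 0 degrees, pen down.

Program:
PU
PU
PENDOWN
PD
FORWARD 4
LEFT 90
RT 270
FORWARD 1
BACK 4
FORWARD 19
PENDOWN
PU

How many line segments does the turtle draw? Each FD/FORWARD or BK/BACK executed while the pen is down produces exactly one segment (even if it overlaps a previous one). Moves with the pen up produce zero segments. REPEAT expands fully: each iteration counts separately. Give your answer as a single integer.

Executing turtle program step by step:
Start: pos=(0,0), heading=0, pen down
PU: pen up
PU: pen up
PD: pen down
PD: pen down
FD 4: (0,0) -> (4,0) [heading=0, draw]
LT 90: heading 0 -> 90
RT 270: heading 90 -> 180
FD 1: (4,0) -> (3,0) [heading=180, draw]
BK 4: (3,0) -> (7,0) [heading=180, draw]
FD 19: (7,0) -> (-12,0) [heading=180, draw]
PD: pen down
PU: pen up
Final: pos=(-12,0), heading=180, 4 segment(s) drawn
Segments drawn: 4

Answer: 4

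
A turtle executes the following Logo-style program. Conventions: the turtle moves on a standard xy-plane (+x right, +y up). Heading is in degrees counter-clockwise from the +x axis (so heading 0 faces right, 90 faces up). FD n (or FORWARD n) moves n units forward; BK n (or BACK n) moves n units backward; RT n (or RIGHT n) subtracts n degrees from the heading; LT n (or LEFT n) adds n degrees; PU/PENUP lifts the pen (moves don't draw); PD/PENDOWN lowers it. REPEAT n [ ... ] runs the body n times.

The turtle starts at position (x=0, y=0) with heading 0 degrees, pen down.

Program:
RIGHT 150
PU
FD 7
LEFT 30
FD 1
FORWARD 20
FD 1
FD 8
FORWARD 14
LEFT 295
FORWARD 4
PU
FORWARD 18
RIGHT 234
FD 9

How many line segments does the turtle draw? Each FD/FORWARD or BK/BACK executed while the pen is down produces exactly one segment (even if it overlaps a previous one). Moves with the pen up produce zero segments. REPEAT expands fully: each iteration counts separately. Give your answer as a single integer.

Executing turtle program step by step:
Start: pos=(0,0), heading=0, pen down
RT 150: heading 0 -> 210
PU: pen up
FD 7: (0,0) -> (-6.062,-3.5) [heading=210, move]
LT 30: heading 210 -> 240
FD 1: (-6.062,-3.5) -> (-6.562,-4.366) [heading=240, move]
FD 20: (-6.562,-4.366) -> (-16.562,-21.687) [heading=240, move]
FD 1: (-16.562,-21.687) -> (-17.062,-22.553) [heading=240, move]
FD 8: (-17.062,-22.553) -> (-21.062,-29.481) [heading=240, move]
FD 14: (-21.062,-29.481) -> (-28.062,-41.605) [heading=240, move]
LT 295: heading 240 -> 175
FD 4: (-28.062,-41.605) -> (-32.047,-41.256) [heading=175, move]
PU: pen up
FD 18: (-32.047,-41.256) -> (-49.978,-39.688) [heading=175, move]
RT 234: heading 175 -> 301
FD 9: (-49.978,-39.688) -> (-45.343,-47.402) [heading=301, move]
Final: pos=(-45.343,-47.402), heading=301, 0 segment(s) drawn
Segments drawn: 0

Answer: 0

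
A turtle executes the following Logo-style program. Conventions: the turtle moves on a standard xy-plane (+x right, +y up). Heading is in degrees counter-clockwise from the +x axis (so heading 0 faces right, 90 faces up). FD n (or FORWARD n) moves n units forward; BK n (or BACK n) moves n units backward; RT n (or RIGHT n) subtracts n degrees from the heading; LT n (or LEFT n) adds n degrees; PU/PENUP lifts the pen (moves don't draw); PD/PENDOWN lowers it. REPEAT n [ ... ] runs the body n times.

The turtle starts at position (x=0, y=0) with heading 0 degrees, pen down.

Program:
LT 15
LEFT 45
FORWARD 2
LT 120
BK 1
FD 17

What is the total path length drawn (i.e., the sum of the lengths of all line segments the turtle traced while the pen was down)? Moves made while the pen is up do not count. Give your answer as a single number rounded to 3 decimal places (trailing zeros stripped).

Answer: 20

Derivation:
Executing turtle program step by step:
Start: pos=(0,0), heading=0, pen down
LT 15: heading 0 -> 15
LT 45: heading 15 -> 60
FD 2: (0,0) -> (1,1.732) [heading=60, draw]
LT 120: heading 60 -> 180
BK 1: (1,1.732) -> (2,1.732) [heading=180, draw]
FD 17: (2,1.732) -> (-15,1.732) [heading=180, draw]
Final: pos=(-15,1.732), heading=180, 3 segment(s) drawn

Segment lengths:
  seg 1: (0,0) -> (1,1.732), length = 2
  seg 2: (1,1.732) -> (2,1.732), length = 1
  seg 3: (2,1.732) -> (-15,1.732), length = 17
Total = 20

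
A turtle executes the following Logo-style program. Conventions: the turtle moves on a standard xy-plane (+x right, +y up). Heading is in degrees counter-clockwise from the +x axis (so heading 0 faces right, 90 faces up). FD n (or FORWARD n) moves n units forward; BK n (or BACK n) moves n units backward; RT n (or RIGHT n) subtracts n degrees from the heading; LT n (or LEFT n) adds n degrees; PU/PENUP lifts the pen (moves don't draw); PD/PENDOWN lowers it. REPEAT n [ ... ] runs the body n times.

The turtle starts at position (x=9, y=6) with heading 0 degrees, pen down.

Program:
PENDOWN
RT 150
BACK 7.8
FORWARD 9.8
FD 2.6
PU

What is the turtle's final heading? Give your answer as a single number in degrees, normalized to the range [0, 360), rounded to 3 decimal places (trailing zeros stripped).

Executing turtle program step by step:
Start: pos=(9,6), heading=0, pen down
PD: pen down
RT 150: heading 0 -> 210
BK 7.8: (9,6) -> (15.755,9.9) [heading=210, draw]
FD 9.8: (15.755,9.9) -> (7.268,5) [heading=210, draw]
FD 2.6: (7.268,5) -> (5.016,3.7) [heading=210, draw]
PU: pen up
Final: pos=(5.016,3.7), heading=210, 3 segment(s) drawn

Answer: 210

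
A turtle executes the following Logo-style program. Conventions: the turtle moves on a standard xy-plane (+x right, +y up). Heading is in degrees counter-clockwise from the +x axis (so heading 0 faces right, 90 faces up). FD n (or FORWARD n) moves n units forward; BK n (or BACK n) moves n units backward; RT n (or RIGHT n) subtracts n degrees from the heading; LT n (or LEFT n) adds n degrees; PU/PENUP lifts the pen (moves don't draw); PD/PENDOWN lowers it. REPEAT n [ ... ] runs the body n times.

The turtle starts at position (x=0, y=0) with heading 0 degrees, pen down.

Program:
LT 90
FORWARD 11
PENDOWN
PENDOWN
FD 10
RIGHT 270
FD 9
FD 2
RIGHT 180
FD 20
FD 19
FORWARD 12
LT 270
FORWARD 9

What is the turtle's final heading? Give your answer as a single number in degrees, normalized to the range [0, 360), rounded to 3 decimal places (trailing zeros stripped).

Executing turtle program step by step:
Start: pos=(0,0), heading=0, pen down
LT 90: heading 0 -> 90
FD 11: (0,0) -> (0,11) [heading=90, draw]
PD: pen down
PD: pen down
FD 10: (0,11) -> (0,21) [heading=90, draw]
RT 270: heading 90 -> 180
FD 9: (0,21) -> (-9,21) [heading=180, draw]
FD 2: (-9,21) -> (-11,21) [heading=180, draw]
RT 180: heading 180 -> 0
FD 20: (-11,21) -> (9,21) [heading=0, draw]
FD 19: (9,21) -> (28,21) [heading=0, draw]
FD 12: (28,21) -> (40,21) [heading=0, draw]
LT 270: heading 0 -> 270
FD 9: (40,21) -> (40,12) [heading=270, draw]
Final: pos=(40,12), heading=270, 8 segment(s) drawn

Answer: 270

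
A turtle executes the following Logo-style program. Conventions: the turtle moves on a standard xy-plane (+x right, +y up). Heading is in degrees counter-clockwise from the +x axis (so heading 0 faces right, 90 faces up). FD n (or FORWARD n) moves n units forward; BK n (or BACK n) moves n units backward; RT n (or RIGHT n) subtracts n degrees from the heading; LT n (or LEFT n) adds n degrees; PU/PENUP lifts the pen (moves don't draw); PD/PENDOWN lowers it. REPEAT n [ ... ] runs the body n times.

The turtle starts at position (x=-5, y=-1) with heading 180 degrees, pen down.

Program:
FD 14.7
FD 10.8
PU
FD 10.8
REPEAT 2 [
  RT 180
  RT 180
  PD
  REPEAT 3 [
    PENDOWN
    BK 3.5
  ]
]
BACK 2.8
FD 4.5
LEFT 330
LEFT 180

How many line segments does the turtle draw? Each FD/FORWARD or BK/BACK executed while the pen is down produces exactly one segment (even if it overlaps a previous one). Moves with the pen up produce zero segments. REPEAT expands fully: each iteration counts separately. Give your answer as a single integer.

Executing turtle program step by step:
Start: pos=(-5,-1), heading=180, pen down
FD 14.7: (-5,-1) -> (-19.7,-1) [heading=180, draw]
FD 10.8: (-19.7,-1) -> (-30.5,-1) [heading=180, draw]
PU: pen up
FD 10.8: (-30.5,-1) -> (-41.3,-1) [heading=180, move]
REPEAT 2 [
  -- iteration 1/2 --
  RT 180: heading 180 -> 0
  RT 180: heading 0 -> 180
  PD: pen down
  REPEAT 3 [
    -- iteration 1/3 --
    PD: pen down
    BK 3.5: (-41.3,-1) -> (-37.8,-1) [heading=180, draw]
    -- iteration 2/3 --
    PD: pen down
    BK 3.5: (-37.8,-1) -> (-34.3,-1) [heading=180, draw]
    -- iteration 3/3 --
    PD: pen down
    BK 3.5: (-34.3,-1) -> (-30.8,-1) [heading=180, draw]
  ]
  -- iteration 2/2 --
  RT 180: heading 180 -> 0
  RT 180: heading 0 -> 180
  PD: pen down
  REPEAT 3 [
    -- iteration 1/3 --
    PD: pen down
    BK 3.5: (-30.8,-1) -> (-27.3,-1) [heading=180, draw]
    -- iteration 2/3 --
    PD: pen down
    BK 3.5: (-27.3,-1) -> (-23.8,-1) [heading=180, draw]
    -- iteration 3/3 --
    PD: pen down
    BK 3.5: (-23.8,-1) -> (-20.3,-1) [heading=180, draw]
  ]
]
BK 2.8: (-20.3,-1) -> (-17.5,-1) [heading=180, draw]
FD 4.5: (-17.5,-1) -> (-22,-1) [heading=180, draw]
LT 330: heading 180 -> 150
LT 180: heading 150 -> 330
Final: pos=(-22,-1), heading=330, 10 segment(s) drawn
Segments drawn: 10

Answer: 10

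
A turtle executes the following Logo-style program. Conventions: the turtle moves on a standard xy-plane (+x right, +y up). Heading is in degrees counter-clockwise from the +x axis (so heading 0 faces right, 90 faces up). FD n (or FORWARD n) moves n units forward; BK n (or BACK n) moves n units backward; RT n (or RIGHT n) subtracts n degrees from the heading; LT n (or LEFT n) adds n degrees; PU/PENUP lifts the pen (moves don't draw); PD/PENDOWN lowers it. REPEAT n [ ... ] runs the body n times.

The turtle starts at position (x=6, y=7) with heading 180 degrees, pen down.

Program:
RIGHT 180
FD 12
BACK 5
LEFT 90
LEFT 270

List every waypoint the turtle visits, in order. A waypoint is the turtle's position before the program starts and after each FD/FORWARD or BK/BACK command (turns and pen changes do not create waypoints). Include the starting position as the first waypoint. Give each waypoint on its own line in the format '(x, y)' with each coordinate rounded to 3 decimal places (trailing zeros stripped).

Executing turtle program step by step:
Start: pos=(6,7), heading=180, pen down
RT 180: heading 180 -> 0
FD 12: (6,7) -> (18,7) [heading=0, draw]
BK 5: (18,7) -> (13,7) [heading=0, draw]
LT 90: heading 0 -> 90
LT 270: heading 90 -> 0
Final: pos=(13,7), heading=0, 2 segment(s) drawn
Waypoints (3 total):
(6, 7)
(18, 7)
(13, 7)

Answer: (6, 7)
(18, 7)
(13, 7)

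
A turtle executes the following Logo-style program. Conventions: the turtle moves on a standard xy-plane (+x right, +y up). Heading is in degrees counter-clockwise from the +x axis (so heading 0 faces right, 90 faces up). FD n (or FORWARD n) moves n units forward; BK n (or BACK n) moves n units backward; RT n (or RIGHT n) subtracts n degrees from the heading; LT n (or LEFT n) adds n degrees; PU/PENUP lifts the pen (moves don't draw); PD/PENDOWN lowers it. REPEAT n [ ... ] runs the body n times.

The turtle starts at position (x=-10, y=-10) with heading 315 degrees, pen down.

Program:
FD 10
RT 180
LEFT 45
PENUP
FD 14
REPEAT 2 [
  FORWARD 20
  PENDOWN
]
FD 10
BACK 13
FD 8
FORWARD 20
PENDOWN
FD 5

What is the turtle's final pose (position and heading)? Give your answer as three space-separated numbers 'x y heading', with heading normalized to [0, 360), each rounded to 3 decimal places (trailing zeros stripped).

Executing turtle program step by step:
Start: pos=(-10,-10), heading=315, pen down
FD 10: (-10,-10) -> (-2.929,-17.071) [heading=315, draw]
RT 180: heading 315 -> 135
LT 45: heading 135 -> 180
PU: pen up
FD 14: (-2.929,-17.071) -> (-16.929,-17.071) [heading=180, move]
REPEAT 2 [
  -- iteration 1/2 --
  FD 20: (-16.929,-17.071) -> (-36.929,-17.071) [heading=180, move]
  PD: pen down
  -- iteration 2/2 --
  FD 20: (-36.929,-17.071) -> (-56.929,-17.071) [heading=180, draw]
  PD: pen down
]
FD 10: (-56.929,-17.071) -> (-66.929,-17.071) [heading=180, draw]
BK 13: (-66.929,-17.071) -> (-53.929,-17.071) [heading=180, draw]
FD 8: (-53.929,-17.071) -> (-61.929,-17.071) [heading=180, draw]
FD 20: (-61.929,-17.071) -> (-81.929,-17.071) [heading=180, draw]
PD: pen down
FD 5: (-81.929,-17.071) -> (-86.929,-17.071) [heading=180, draw]
Final: pos=(-86.929,-17.071), heading=180, 7 segment(s) drawn

Answer: -86.929 -17.071 180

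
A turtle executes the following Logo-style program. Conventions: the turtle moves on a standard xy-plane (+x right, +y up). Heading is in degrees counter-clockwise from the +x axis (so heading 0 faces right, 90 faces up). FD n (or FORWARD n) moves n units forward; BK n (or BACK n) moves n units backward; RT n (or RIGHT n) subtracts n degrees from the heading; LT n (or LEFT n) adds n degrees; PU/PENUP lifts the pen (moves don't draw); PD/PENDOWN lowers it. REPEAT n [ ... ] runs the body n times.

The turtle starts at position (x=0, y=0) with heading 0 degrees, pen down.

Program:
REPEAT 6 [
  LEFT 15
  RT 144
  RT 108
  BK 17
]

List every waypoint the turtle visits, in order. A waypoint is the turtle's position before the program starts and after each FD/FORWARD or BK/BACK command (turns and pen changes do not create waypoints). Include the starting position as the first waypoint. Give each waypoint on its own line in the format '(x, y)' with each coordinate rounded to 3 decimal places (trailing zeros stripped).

Executing turtle program step by step:
Start: pos=(0,0), heading=0, pen down
REPEAT 6 [
  -- iteration 1/6 --
  LT 15: heading 0 -> 15
  RT 144: heading 15 -> 231
  RT 108: heading 231 -> 123
  BK 17: (0,0) -> (9.259,-14.257) [heading=123, draw]
  -- iteration 2/6 --
  LT 15: heading 123 -> 138
  RT 144: heading 138 -> 354
  RT 108: heading 354 -> 246
  BK 17: (9.259,-14.257) -> (16.173,1.273) [heading=246, draw]
  -- iteration 3/6 --
  LT 15: heading 246 -> 261
  RT 144: heading 261 -> 117
  RT 108: heading 117 -> 9
  BK 17: (16.173,1.273) -> (-0.617,-1.387) [heading=9, draw]
  -- iteration 4/6 --
  LT 15: heading 9 -> 24
  RT 144: heading 24 -> 240
  RT 108: heading 240 -> 132
  BK 17: (-0.617,-1.387) -> (10.758,-14.02) [heading=132, draw]
  -- iteration 5/6 --
  LT 15: heading 132 -> 147
  RT 144: heading 147 -> 3
  RT 108: heading 3 -> 255
  BK 17: (10.758,-14.02) -> (15.158,2.401) [heading=255, draw]
  -- iteration 6/6 --
  LT 15: heading 255 -> 270
  RT 144: heading 270 -> 126
  RT 108: heading 126 -> 18
  BK 17: (15.158,2.401) -> (-1.01,-2.853) [heading=18, draw]
]
Final: pos=(-1.01,-2.853), heading=18, 6 segment(s) drawn
Waypoints (7 total):
(0, 0)
(9.259, -14.257)
(16.173, 1.273)
(-0.617, -1.387)
(10.758, -14.02)
(15.158, 2.401)
(-1.01, -2.853)

Answer: (0, 0)
(9.259, -14.257)
(16.173, 1.273)
(-0.617, -1.387)
(10.758, -14.02)
(15.158, 2.401)
(-1.01, -2.853)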